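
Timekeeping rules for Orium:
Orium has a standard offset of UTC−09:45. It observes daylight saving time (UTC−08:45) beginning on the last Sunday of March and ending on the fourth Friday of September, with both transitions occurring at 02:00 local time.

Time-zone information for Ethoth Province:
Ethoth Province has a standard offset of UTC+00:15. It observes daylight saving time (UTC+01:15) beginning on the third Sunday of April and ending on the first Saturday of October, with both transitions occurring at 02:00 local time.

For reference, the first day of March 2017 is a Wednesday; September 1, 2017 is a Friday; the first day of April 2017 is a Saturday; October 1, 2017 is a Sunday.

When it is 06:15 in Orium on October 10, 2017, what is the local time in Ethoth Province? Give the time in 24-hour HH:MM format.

1 March 2017 is a Wednesday, so Sundays fall on 5, 12, 19, 26; the last is March 26.
1 September 2017 is a Friday, so the first Friday is September 1 and the fourth is September 22.
October 10, 2017 does not fall between 26 March and 22 September, so daylight saving is not in effect and Orium is at UTC−09:45.
06:15 Orium + 9h45m = 16:00 UTC.
1 April 2017 is a Saturday, so the first Sunday is April 2 and the third is April 16.
1 October 2017 is a Sunday, so the first Saturday is October 7.
At the standard offset (UTC+00:15), 16:00 UTC + 0h15m = 16:15 Ethoth Province standard time.
The standard-time date in Ethoth Province, October 10, 2017, is outside the daylight-saving period (16 April – 7 October), so Ethoth Province is on standard time, UTC+00:15.
16:00 UTC + 0h15m = 16:15 Ethoth Province.

16:15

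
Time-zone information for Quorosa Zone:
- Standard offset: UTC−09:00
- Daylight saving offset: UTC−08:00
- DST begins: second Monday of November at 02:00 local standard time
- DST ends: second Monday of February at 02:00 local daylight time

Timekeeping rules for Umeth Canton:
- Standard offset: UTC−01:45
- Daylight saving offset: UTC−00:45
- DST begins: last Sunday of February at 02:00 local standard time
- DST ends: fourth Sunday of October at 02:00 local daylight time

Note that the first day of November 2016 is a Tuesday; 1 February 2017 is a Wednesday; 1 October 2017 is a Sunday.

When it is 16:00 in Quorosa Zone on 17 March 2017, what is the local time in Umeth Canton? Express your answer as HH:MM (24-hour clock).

1 November 2016 is a Tuesday, so the first Monday is November 7 and the second is November 14.
1 February 2017 is a Wednesday, so the first Monday is February 6 and the second is February 13.
Daylight saving runs 14 November 2016 – 13 February 2017; 17 March 2017 is outside that window, so Quorosa Zone is on standard time at UTC−09:00.
16:00 Quorosa Zone + 9h = 01:00 UTC (rolling into the next day, 18 March 2017).
1 February 2017 is a Wednesday, so Sundays fall on 5, 12, 19, 26; the last is February 26.
1 October 2017 is a Sunday, so the first Sunday is October 1 and the fourth is October 22.
At the standard offset (UTC−01:45), 01:00 UTC − 1h45m = 23:15 Umeth Canton standard time (rolling into the previous day, 17 March 2017).
The standard-time date in Umeth Canton, 17 March 2017, lies within the daylight-saving period (26 February – 22 October), so Umeth Canton is on daylight time, UTC−00:45.
01:00 UTC − 0h45m = 00:15 Umeth Canton.

00:15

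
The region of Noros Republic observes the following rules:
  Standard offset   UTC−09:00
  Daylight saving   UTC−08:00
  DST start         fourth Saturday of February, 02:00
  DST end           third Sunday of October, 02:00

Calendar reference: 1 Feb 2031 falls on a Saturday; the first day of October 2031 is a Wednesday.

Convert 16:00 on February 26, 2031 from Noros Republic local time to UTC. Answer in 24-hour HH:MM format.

1 February 2031 is a Saturday, so the first Saturday is February 1 and the fourth is February 22.
1 October 2031 is a Wednesday, so the first Sunday is October 5 and the third is October 19.
February 26, 2031 falls between 22 February and 19 October, so daylight saving is in effect and Noros Republic is at UTC−08:00.
16:00 local + 8h = 00:00 UTC (rolling into the next day, 27 February 2031).

00:00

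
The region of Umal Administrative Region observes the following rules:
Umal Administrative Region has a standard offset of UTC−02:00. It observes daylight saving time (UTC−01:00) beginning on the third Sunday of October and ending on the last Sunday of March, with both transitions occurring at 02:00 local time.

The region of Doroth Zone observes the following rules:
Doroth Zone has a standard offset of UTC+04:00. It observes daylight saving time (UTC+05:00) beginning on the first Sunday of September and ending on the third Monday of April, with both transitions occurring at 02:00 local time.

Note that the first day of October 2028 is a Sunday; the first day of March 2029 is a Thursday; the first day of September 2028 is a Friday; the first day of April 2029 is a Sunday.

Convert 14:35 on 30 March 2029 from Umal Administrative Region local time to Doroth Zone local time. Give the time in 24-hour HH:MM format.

21:35

1 October 2028 is a Sunday, so the first Sunday is October 1 and the third is October 15.
1 March 2029 is a Thursday, so Sundays fall on 4, 11, 18, 25; the last is March 25.
30 March 2029 is outside the daylight-saving period (15 October 2028 – 25 March 2029), so Umal Administrative Region is on standard time, UTC−02:00.
14:35 Umal Administrative Region + 2h = 16:35 UTC.
1 September 2028 is a Friday, so the first Sunday is September 3.
1 April 2029 is a Sunday, so the first Monday is April 2 and the third is April 16.
At the standard offset (UTC+04:00), 16:35 UTC + 4h = 20:35 Doroth Zone standard time.
The standard-time date in Doroth Zone, 30 March 2029, lies within the daylight-saving period (3 September 2028 – 16 April 2029), so Doroth Zone is on daylight time, UTC+05:00.
16:35 UTC + 5h = 21:35 Doroth Zone.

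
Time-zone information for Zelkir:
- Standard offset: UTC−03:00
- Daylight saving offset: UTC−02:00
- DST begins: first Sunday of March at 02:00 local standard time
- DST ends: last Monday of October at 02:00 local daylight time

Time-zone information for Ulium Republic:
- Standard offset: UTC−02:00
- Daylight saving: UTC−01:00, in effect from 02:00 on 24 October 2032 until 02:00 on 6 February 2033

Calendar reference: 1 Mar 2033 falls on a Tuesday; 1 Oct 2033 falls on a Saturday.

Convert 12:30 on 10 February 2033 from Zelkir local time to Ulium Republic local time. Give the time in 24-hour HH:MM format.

1 March 2033 is a Tuesday, so the first Sunday is March 6.
1 October 2033 is a Saturday, so Mondays fall on 3, 10, 17, 24, 31; the last is October 31.
Daylight saving runs 6 March – 31 October; 10 February 2033 is outside that window, so Zelkir is on standard time at UTC−03:00.
12:30 Zelkir + 3h = 15:30 UTC.
At the standard offset (UTC−02:00), 15:30 UTC − 2h = 13:30 Ulium Republic standard time.
Daylight saving runs 24 October 2032 – 6 February 2033; the standard-time date in Ulium Republic, 10 February 2033, is outside that window, so Ulium Republic is on standard time at UTC−02:00.
15:30 UTC − 2h = 13:30 Ulium Republic.

13:30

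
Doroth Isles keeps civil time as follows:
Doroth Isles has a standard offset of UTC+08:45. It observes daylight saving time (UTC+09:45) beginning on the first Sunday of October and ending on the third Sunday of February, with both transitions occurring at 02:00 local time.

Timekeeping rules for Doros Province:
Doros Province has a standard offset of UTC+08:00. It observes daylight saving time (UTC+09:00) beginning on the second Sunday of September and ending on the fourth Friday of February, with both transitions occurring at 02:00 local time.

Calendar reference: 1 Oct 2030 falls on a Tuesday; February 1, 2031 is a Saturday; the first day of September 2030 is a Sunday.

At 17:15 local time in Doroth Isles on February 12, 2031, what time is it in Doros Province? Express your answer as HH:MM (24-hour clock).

16:30

1 October 2030 is a Tuesday, so the first Sunday is October 6.
1 February 2031 is a Saturday, so the first Sunday is February 2 and the third is February 16.
February 12, 2031 lies within the daylight-saving period (6 October 2030 – 16 February 2031), so Doroth Isles is on daylight time, UTC+09:45.
17:15 Doroth Isles − 9h45m = 07:30 UTC.
1 September 2030 is a Sunday, so the first Sunday is September 1 and the second is September 8.
1 February 2031 is a Saturday, so the first Friday is February 7 and the fourth is February 28.
At the standard offset (UTC+08:00), 07:30 UTC + 8h = 15:30 Doros Province standard time.
The standard-time date in Doros Province, February 12, 2031, lies within the daylight-saving period (8 September 2030 – 28 February 2031), so Doros Province is on daylight time, UTC+09:00.
07:30 UTC + 9h = 16:30 Doros Province.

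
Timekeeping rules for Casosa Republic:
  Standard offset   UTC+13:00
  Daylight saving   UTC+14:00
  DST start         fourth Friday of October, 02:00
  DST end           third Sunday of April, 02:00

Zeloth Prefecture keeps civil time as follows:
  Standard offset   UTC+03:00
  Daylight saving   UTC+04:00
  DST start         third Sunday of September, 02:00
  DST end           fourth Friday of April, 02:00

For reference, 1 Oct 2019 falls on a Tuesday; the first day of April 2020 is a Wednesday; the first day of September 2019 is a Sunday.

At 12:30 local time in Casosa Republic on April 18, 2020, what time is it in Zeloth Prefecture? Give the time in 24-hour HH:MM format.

02:30

1 October 2019 is a Tuesday, so the first Friday is October 4 and the fourth is October 25.
1 April 2020 is a Wednesday, so the first Sunday is April 5 and the third is April 19.
April 18, 2020 falls between 25 October 2019 and 19 April 2020, so daylight saving is in effect and Casosa Republic is at UTC+14:00.
12:30 Casosa Republic − 14h = 22:30 UTC (rolling into the previous day, 17 April 2020).
1 September 2019 is a Sunday, so the first Sunday is September 1 and the third is September 15.
1 April 2020 is a Wednesday, so the first Friday is April 3 and the fourth is April 24.
At the standard offset (UTC+03:00), 22:30 UTC + 3h = 01:30 Zeloth Prefecture standard time (rolling into the next day, 18 April 2020).
Daylight saving runs 15 September 2019 – 24 April 2020; the standard-time date in Zeloth Prefecture, April 18, 2020, is inside that window, so Zeloth Prefecture is at UTC+04:00.
22:30 UTC + 4h = 02:30 Zeloth Prefecture (rolling into the next day, 18 April 2020).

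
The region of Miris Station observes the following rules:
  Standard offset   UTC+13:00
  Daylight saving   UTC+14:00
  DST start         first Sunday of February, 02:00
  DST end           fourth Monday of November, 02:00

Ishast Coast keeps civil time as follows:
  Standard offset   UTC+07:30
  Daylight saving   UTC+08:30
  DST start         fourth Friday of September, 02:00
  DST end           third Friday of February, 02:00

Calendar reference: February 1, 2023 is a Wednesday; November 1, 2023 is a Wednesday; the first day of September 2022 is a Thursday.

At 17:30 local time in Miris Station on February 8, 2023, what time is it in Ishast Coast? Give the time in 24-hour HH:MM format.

12:00

1 February 2023 is a Wednesday, so the first Sunday is February 5.
1 November 2023 is a Wednesday, so the first Monday is November 6 and the fourth is November 27.
February 8, 2023 falls between 5 February and 27 November, so daylight saving is in effect and Miris Station is at UTC+14:00.
17:30 Miris Station − 14h = 03:30 UTC.
1 September 2022 is a Thursday, so the first Friday is September 2 and the fourth is September 23.
1 February 2023 is a Wednesday, so the first Friday is February 3 and the third is February 17.
At the standard offset (UTC+07:30), 03:30 UTC + 7h30m = 11:00 Ishast Coast standard time.
Daylight saving runs 23 September 2022 – 17 February 2023; the standard-time date in Ishast Coast, February 8, 2023, is inside that window, so Ishast Coast is at UTC+08:30.
03:30 UTC + 8h30m = 12:00 Ishast Coast.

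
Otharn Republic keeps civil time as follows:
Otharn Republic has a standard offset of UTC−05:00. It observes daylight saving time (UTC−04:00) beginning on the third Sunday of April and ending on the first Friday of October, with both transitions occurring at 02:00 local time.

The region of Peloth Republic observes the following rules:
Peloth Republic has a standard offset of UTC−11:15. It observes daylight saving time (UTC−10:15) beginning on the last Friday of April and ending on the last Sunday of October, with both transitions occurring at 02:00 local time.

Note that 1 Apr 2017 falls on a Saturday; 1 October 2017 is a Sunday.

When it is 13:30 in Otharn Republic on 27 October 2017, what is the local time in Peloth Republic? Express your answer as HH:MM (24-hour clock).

08:15

1 April 2017 is a Saturday, so the first Sunday is April 2 and the third is April 16.
1 October 2017 is a Sunday, so the first Friday is October 6.
27 October 2017 does not fall between 16 April and 6 October, so daylight saving is not in effect and Otharn Republic is at UTC−05:00.
13:30 Otharn Republic + 5h = 18:30 UTC.
1 April 2017 is a Saturday, so Fridays fall on 7, 14, 21, 28; the last is April 28.
1 October 2017 is a Sunday, so Sundays fall on 1, 8, 15, 22, 29; the last is October 29.
At the standard offset (UTC−11:15), 18:30 UTC − 11h15m = 07:15 Peloth Republic standard time.
The standard-time date in Peloth Republic, 27 October 2017, falls between 28 April and 29 October, so daylight saving is in effect and Peloth Republic is at UTC−10:15.
18:30 UTC − 10h15m = 08:15 Peloth Republic.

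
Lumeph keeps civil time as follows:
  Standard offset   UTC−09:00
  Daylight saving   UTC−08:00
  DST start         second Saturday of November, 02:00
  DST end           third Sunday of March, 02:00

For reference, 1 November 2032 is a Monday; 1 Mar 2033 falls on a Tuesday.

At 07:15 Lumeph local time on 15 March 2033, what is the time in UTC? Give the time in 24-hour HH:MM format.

15:15

1 November 2032 is a Monday, so the first Saturday is November 6 and the second is November 13.
1 March 2033 is a Tuesday, so the first Sunday is March 6 and the third is March 20.
Daylight saving runs 13 November 2032 – 20 March 2033; 15 March 2033 is inside that window, so Lumeph is at UTC−08:00.
07:15 local + 8h = 15:15 UTC.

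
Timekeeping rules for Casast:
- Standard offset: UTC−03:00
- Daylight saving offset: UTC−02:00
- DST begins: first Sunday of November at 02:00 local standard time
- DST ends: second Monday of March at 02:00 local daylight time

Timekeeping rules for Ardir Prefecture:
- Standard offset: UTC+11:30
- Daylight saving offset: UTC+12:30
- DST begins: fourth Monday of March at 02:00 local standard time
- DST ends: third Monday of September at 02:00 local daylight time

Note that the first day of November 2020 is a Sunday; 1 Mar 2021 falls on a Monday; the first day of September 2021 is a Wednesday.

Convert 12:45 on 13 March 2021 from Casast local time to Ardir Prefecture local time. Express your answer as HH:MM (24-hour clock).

03:15

1 November 2020 is a Sunday, so the first Sunday is November 1.
1 March 2021 is a Monday, so the first Monday is March 1 and the second is March 8.
13 March 2021 does not fall between 1 November 2020 and 8 March 2021, so daylight saving is not in effect and Casast is at UTC−03:00.
12:45 Casast + 3h = 15:45 UTC.
1 March 2021 is a Monday, so the first Monday is March 1 and the fourth is March 22.
1 September 2021 is a Wednesday, so the first Monday is September 6 and the third is September 20.
At the standard offset (UTC+11:30), 15:45 UTC + 11h30m = 03:15 Ardir Prefecture standard time (rolling into the next day, 14 March 2021).
The standard-time date in Ardir Prefecture, 14 March 2021, does not fall between 22 March and 20 September, so daylight saving is not in effect and Ardir Prefecture is at UTC+11:30.
15:45 UTC + 11h30m = 03:15 Ardir Prefecture (rolling into the next day, 14 March 2021).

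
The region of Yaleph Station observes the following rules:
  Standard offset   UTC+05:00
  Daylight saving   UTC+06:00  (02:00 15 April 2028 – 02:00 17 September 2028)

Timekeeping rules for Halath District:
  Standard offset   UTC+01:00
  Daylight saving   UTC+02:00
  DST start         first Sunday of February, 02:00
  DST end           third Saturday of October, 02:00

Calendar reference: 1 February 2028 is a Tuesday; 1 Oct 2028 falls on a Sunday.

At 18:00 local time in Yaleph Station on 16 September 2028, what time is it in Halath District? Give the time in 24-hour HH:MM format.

16 September 2028 falls between 15 April and 17 September, so daylight saving is in effect and Yaleph Station is at UTC+06:00.
18:00 Yaleph Station − 6h = 12:00 UTC.
1 February 2028 is a Tuesday, so the first Sunday is February 6.
1 October 2028 is a Sunday, so the first Saturday is October 7 and the third is October 21.
At the standard offset (UTC+01:00), 12:00 UTC + 1h = 13:00 Halath District standard time.
The standard-time date in Halath District, 16 September 2028, lies within the daylight-saving period (6 February – 21 October), so Halath District is on daylight time, UTC+02:00.
12:00 UTC + 2h = 14:00 Halath District.

14:00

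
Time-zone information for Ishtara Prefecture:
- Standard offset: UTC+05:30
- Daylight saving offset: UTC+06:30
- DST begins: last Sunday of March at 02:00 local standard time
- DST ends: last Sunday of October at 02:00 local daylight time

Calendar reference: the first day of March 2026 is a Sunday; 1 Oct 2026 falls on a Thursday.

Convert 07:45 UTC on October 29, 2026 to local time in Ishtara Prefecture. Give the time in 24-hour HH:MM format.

13:15

1 March 2026 is a Sunday, so Sundays fall on 1, 8, 15, 22, 29; the last is March 29.
1 October 2026 is a Thursday, so Sundays fall on 4, 11, 18, 25; the last is October 25.
At the standard offset (UTC+05:30), 07:45 UTC + 5h30m = 13:15 Ishtara Prefecture standard time.
The standard-time date in Ishtara Prefecture, October 29, 2026, does not fall between 29 March and 25 October, so daylight saving is not in effect and Ishtara Prefecture is at UTC+05:30.
07:45 UTC + 5h30m = 13:15 local.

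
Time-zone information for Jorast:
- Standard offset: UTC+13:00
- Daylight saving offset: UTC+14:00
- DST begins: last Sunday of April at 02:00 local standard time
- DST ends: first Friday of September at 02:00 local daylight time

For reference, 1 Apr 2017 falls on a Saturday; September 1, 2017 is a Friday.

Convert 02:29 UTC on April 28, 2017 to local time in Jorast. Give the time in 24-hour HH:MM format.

1 April 2017 is a Saturday, so Sundays fall on 2, 9, 16, 23, 30; the last is April 30.
1 September 2017 is a Friday, so the first Friday is September 1.
At the standard offset (UTC+13:00), 02:29 UTC + 13h = 15:29 Jorast standard time.
Daylight saving runs 30 April – 1 September; the standard-time date in Jorast, April 28, 2017, is outside that window, so Jorast is on standard time at UTC+13:00.
02:29 UTC + 13h = 15:29 local.

15:29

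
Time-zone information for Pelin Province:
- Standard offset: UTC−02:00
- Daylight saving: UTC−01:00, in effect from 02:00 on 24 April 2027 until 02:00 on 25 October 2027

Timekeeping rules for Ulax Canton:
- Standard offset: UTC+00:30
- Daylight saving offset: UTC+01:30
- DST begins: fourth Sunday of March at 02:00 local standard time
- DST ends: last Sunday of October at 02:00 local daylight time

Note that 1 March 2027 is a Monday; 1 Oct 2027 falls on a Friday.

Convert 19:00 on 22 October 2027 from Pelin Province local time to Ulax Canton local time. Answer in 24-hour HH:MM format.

21:30

Daylight saving runs 24 April – 25 October; 22 October 2027 is inside that window, so Pelin Province is at UTC−01:00.
19:00 Pelin Province + 1h = 20:00 UTC.
1 March 2027 is a Monday, so the first Sunday is March 7 and the fourth is March 28.
1 October 2027 is a Friday, so Sundays fall on 3, 10, 17, 24, 31; the last is October 31.
At the standard offset (UTC+00:30), 20:00 UTC + 0h30m = 20:30 Ulax Canton standard time.
The standard-time date in Ulax Canton, 22 October 2027, lies within the daylight-saving period (28 March – 31 October), so Ulax Canton is on daylight time, UTC+01:30.
20:00 UTC + 1h30m = 21:30 Ulax Canton.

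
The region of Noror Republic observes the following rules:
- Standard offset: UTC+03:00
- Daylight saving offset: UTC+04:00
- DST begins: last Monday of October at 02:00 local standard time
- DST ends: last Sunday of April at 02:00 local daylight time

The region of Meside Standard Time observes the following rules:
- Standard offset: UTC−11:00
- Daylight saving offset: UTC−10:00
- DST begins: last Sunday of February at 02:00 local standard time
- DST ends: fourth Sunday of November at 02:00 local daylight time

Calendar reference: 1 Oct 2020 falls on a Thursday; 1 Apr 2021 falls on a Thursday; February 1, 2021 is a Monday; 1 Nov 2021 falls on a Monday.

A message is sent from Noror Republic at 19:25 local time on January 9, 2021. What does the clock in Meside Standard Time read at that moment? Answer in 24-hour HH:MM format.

04:25

1 October 2020 is a Thursday, so Mondays fall on 5, 12, 19, 26; the last is October 26.
1 April 2021 is a Thursday, so Sundays fall on 4, 11, 18, 25; the last is April 25.
January 9, 2021 falls between 26 October 2020 and 25 April 2021, so daylight saving is in effect and Noror Republic is at UTC+04:00.
19:25 Noror Republic − 4h = 15:25 UTC.
1 February 2021 is a Monday, so Sundays fall on 7, 14, 21, 28; the last is February 28.
1 November 2021 is a Monday, so the first Sunday is November 7 and the fourth is November 28.
At the standard offset (UTC−11:00), 15:25 UTC − 11h = 04:25 Meside Standard Time standard time.
The standard-time date in Meside Standard Time, January 9, 2021, does not fall between 28 February and 28 November, so daylight saving is not in effect and Meside Standard Time is at UTC−11:00.
15:25 UTC − 11h = 04:25 Meside Standard Time.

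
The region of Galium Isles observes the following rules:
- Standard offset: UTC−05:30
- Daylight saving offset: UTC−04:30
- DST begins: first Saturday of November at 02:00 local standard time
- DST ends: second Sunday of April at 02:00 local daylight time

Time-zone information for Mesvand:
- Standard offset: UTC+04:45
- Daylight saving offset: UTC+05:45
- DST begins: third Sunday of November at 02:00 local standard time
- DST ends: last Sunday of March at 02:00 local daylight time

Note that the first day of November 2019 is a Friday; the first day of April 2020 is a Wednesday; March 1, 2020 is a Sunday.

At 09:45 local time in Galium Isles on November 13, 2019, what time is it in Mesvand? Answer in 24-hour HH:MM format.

1 November 2019 is a Friday, so the first Saturday is November 2.
1 April 2020 is a Wednesday, so the first Sunday is April 5 and the second is April 12.
November 13, 2019 lies within the daylight-saving period (2 November 2019 – 12 April 2020), so Galium Isles is on daylight time, UTC−04:30.
09:45 Galium Isles + 4h30m = 14:15 UTC.
1 November 2019 is a Friday, so the first Sunday is November 3 and the third is November 17.
1 March 2020 is a Sunday, so Sundays fall on 1, 8, 15, 22, 29; the last is March 29.
At the standard offset (UTC+04:45), 14:15 UTC + 4h45m = 19:00 Mesvand standard time.
The standard-time date in Mesvand, November 13, 2019, does not fall between 17 November 2019 and 29 March 2020, so daylight saving is not in effect and Mesvand is at UTC+04:45.
14:15 UTC + 4h45m = 19:00 Mesvand.

19:00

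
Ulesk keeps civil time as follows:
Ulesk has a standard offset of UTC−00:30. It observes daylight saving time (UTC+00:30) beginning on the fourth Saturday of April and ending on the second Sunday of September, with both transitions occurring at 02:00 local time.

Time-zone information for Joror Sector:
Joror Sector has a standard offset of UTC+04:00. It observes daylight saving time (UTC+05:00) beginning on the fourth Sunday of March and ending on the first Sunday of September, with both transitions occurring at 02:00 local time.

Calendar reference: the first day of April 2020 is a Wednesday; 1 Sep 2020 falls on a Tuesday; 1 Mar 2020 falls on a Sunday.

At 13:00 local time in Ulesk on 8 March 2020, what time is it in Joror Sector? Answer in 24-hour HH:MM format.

1 April 2020 is a Wednesday, so the first Saturday is April 4 and the fourth is April 25.
1 September 2020 is a Tuesday, so the first Sunday is September 6 and the second is September 13.
8 March 2020 does not fall between 25 April and 13 September, so daylight saving is not in effect and Ulesk is at UTC−00:30.
13:00 Ulesk + 0h30m = 13:30 UTC.
1 March 2020 is a Sunday, so the first Sunday is March 1 and the fourth is March 22.
1 September 2020 is a Tuesday, so the first Sunday is September 6.
At the standard offset (UTC+04:00), 13:30 UTC + 4h = 17:30 Joror Sector standard time.
The standard-time date in Joror Sector, 8 March 2020, is outside the daylight-saving period (22 March – 6 September), so Joror Sector is on standard time, UTC+04:00.
13:30 UTC + 4h = 17:30 Joror Sector.

17:30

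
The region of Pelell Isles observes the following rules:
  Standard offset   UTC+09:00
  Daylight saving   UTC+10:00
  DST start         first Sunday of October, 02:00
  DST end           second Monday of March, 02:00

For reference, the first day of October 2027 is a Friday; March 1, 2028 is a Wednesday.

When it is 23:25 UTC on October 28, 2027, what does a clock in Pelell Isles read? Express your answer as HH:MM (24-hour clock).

1 October 2027 is a Friday, so the first Sunday is October 3.
1 March 2028 is a Wednesday, so the first Monday is March 6 and the second is March 13.
At the standard offset (UTC+09:00), 23:25 UTC + 9h = 08:25 Pelell Isles standard time (rolling into the next day, 29 October 2027).
Daylight saving runs 3 October 2027 – 13 March 2028; the standard-time date in Pelell Isles, October 29, 2027, is inside that window, so Pelell Isles is at UTC+10:00.
23:25 UTC + 10h = 09:25 local (rolling into the next day, 29 October 2027).

09:25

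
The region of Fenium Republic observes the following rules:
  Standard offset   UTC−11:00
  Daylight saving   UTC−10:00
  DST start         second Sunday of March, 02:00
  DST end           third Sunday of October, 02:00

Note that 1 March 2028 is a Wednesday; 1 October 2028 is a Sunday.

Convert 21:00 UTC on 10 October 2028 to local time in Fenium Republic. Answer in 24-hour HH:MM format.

1 March 2028 is a Wednesday, so the first Sunday is March 5 and the second is March 12.
1 October 2028 is a Sunday, so the first Sunday is October 1 and the third is October 15.
At the standard offset (UTC−11:00), 21:00 UTC − 11h = 10:00 Fenium Republic standard time.
Daylight saving runs 12 March – 15 October; the standard-time date in Fenium Republic, 10 October 2028, is inside that window, so Fenium Republic is at UTC−10:00.
21:00 UTC − 10h = 11:00 local.

11:00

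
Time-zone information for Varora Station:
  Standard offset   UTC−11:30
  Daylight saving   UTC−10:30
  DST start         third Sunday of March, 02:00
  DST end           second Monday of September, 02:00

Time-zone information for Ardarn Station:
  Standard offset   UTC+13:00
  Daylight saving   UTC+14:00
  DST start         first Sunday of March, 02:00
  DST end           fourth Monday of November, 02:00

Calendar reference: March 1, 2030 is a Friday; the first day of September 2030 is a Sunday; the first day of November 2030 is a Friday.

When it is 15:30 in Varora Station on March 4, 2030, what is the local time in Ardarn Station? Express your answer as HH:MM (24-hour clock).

17:00

1 March 2030 is a Friday, so the first Sunday is March 3 and the third is March 17.
1 September 2030 is a Sunday, so the first Monday is September 2 and the second is September 9.
Daylight saving runs 17 March – 9 September; March 4, 2030 is outside that window, so Varora Station is on standard time at UTC−11:30.
15:30 Varora Station + 11h30m = 03:00 UTC (rolling into the next day, 5 March 2030).
1 March 2030 is a Friday, so the first Sunday is March 3.
1 November 2030 is a Friday, so the first Monday is November 4 and the fourth is November 25.
At the standard offset (UTC+13:00), 03:00 UTC + 13h = 16:00 Ardarn Station standard time.
The standard-time date in Ardarn Station, March 5, 2030, falls between 3 March and 25 November, so daylight saving is in effect and Ardarn Station is at UTC+14:00.
03:00 UTC + 14h = 17:00 Ardarn Station.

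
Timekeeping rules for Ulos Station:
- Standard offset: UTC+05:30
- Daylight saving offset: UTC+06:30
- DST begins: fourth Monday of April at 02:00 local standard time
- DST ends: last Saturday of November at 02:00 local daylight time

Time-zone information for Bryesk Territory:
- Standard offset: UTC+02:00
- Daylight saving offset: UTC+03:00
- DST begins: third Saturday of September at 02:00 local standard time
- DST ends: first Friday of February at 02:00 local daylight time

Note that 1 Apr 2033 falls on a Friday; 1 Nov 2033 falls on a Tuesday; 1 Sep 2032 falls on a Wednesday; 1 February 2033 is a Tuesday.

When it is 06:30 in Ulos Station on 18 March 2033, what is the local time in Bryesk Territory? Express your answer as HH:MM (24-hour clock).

03:00

1 April 2033 is a Friday, so the first Monday is April 4 and the fourth is April 25.
1 November 2033 is a Tuesday, so Saturdays fall on 5, 12, 19, 26; the last is November 26.
18 March 2033 is outside the daylight-saving period (25 April – 26 November), so Ulos Station is on standard time, UTC+05:30.
06:30 Ulos Station − 5h30m = 01:00 UTC.
1 September 2032 is a Wednesday, so the first Saturday is September 4 and the third is September 18.
1 February 2033 is a Tuesday, so the first Friday is February 4.
At the standard offset (UTC+02:00), 01:00 UTC + 2h = 03:00 Bryesk Territory standard time.
The standard-time date in Bryesk Territory, 18 March 2033, is outside the daylight-saving period (18 September 2032 – 4 February 2033), so Bryesk Territory is on standard time, UTC+02:00.
01:00 UTC + 2h = 03:00 Bryesk Territory.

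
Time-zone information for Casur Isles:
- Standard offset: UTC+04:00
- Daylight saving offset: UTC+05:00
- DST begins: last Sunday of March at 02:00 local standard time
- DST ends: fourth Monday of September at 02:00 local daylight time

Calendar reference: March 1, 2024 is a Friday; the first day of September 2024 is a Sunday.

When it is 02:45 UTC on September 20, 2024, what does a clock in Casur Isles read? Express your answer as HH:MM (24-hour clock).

1 March 2024 is a Friday, so Sundays fall on 3, 10, 17, 24, 31; the last is March 31.
1 September 2024 is a Sunday, so the first Monday is September 2 and the fourth is September 23.
At the standard offset (UTC+04:00), 02:45 UTC + 4h = 06:45 Casur Isles standard time.
Daylight saving runs 31 March – 23 September; the standard-time date in Casur Isles, September 20, 2024, is inside that window, so Casur Isles is at UTC+05:00.
02:45 UTC + 5h = 07:45 local.

07:45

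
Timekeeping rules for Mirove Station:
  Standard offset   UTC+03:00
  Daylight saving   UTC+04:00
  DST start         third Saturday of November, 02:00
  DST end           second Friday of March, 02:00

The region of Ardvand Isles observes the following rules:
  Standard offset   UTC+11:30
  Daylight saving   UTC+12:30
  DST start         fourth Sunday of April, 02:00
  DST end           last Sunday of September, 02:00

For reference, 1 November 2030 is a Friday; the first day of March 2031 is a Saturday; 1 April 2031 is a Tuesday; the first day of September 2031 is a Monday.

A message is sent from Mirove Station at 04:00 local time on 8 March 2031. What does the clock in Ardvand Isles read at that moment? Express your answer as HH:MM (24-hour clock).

11:30

1 November 2030 is a Friday, so the first Saturday is November 2 and the third is November 16.
1 March 2031 is a Saturday, so the first Friday is March 7 and the second is March 14.
8 March 2031 falls between 16 November 2030 and 14 March 2031, so daylight saving is in effect and Mirove Station is at UTC+04:00.
04:00 Mirove Station − 4h = 00:00 UTC.
1 April 2031 is a Tuesday, so the first Sunday is April 6 and the fourth is April 27.
1 September 2031 is a Monday, so Sundays fall on 7, 14, 21, 28; the last is September 28.
At the standard offset (UTC+11:30), 00:00 UTC + 11h30m = 11:30 Ardvand Isles standard time.
Daylight saving runs 27 April – 28 September; the standard-time date in Ardvand Isles, 8 March 2031, is outside that window, so Ardvand Isles is on standard time at UTC+11:30.
00:00 UTC + 11h30m = 11:30 Ardvand Isles.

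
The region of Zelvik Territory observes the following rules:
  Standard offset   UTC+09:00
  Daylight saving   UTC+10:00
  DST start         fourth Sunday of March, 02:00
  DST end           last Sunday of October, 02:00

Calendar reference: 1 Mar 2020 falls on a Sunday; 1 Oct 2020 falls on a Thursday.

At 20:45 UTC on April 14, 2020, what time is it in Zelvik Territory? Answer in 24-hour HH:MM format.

06:45

1 March 2020 is a Sunday, so the first Sunday is March 1 and the fourth is March 22.
1 October 2020 is a Thursday, so Sundays fall on 4, 11, 18, 25; the last is October 25.
At the standard offset (UTC+09:00), 20:45 UTC + 9h = 05:45 Zelvik Territory standard time (rolling into the next day, 15 April 2020).
The standard-time date in Zelvik Territory, April 15, 2020, lies within the daylight-saving period (22 March – 25 October), so Zelvik Territory is on daylight time, UTC+10:00.
20:45 UTC + 10h = 06:45 local (rolling into the next day, 15 April 2020).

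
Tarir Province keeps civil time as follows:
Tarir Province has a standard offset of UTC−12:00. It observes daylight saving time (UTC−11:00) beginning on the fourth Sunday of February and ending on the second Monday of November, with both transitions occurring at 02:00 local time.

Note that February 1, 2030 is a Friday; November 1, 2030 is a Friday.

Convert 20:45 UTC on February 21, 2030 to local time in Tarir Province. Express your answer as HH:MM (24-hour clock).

1 February 2030 is a Friday, so the first Sunday is February 3 and the fourth is February 24.
1 November 2030 is a Friday, so the first Monday is November 4 and the second is November 11.
At the standard offset (UTC−12:00), 20:45 UTC − 12h = 08:45 Tarir Province standard time.
The standard-time date in Tarir Province, February 21, 2030, is outside the daylight-saving period (24 February – 11 November), so Tarir Province is on standard time, UTC−12:00.
20:45 UTC − 12h = 08:45 local.

08:45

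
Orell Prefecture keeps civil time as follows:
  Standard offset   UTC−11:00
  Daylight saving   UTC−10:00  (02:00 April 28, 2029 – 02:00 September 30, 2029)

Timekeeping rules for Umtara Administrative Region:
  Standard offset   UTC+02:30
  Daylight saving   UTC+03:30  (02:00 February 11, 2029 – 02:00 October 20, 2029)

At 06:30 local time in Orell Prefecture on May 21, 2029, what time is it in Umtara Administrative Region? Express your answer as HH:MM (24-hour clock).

20:00

May 21, 2029 falls between 28 April and 30 September, so daylight saving is in effect and Orell Prefecture is at UTC−10:00.
06:30 Orell Prefecture + 10h = 16:30 UTC.
At the standard offset (UTC+02:30), 16:30 UTC + 2h30m = 19:00 Umtara Administrative Region standard time.
The standard-time date in Umtara Administrative Region, May 21, 2029, lies within the daylight-saving period (11 February – 20 October), so Umtara Administrative Region is on daylight time, UTC+03:30.
16:30 UTC + 3h30m = 20:00 Umtara Administrative Region.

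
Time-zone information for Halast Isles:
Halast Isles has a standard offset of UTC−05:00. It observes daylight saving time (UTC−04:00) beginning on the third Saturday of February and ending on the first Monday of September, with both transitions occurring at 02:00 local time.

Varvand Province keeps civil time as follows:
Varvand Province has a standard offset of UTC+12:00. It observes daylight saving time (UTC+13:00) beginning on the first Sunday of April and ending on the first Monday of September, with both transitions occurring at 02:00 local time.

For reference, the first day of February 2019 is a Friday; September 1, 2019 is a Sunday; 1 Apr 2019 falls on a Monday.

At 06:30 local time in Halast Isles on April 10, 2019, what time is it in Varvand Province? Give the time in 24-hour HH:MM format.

1 February 2019 is a Friday, so the first Saturday is February 2 and the third is February 16.
1 September 2019 is a Sunday, so the first Monday is September 2.
April 10, 2019 lies within the daylight-saving period (16 February – 2 September), so Halast Isles is on daylight time, UTC−04:00.
06:30 Halast Isles + 4h = 10:30 UTC.
1 April 2019 is a Monday, so the first Sunday is April 7.
1 September 2019 is a Sunday, so the first Monday is September 2.
At the standard offset (UTC+12:00), 10:30 UTC + 12h = 22:30 Varvand Province standard time.
Daylight saving runs 7 April – 2 September; the standard-time date in Varvand Province, April 10, 2019, is inside that window, so Varvand Province is at UTC+13:00.
10:30 UTC + 13h = 23:30 Varvand Province.

23:30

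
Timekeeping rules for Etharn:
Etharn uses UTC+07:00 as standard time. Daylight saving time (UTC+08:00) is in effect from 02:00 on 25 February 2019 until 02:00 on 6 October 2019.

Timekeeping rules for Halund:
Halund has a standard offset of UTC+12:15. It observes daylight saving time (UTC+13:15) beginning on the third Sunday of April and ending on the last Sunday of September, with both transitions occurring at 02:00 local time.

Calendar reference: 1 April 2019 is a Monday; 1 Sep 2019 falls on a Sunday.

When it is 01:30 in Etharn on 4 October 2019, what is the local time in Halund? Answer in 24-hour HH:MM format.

Daylight saving runs 25 February – 6 October; 4 October 2019 is inside that window, so Etharn is at UTC+08:00.
01:30 Etharn − 8h = 17:30 UTC (rolling into the previous day, 3 October 2019).
1 April 2019 is a Monday, so the first Sunday is April 7 and the third is April 21.
1 September 2019 is a Sunday, so Sundays fall on 1, 8, 15, 22, 29; the last is September 29.
At the standard offset (UTC+12:15), 17:30 UTC + 12h15m = 05:45 Halund standard time (rolling into the next day, 4 October 2019).
The standard-time date in Halund, 4 October 2019, does not fall between 21 April and 29 September, so daylight saving is not in effect and Halund is at UTC+12:15.
17:30 UTC + 12h15m = 05:45 Halund (rolling into the next day, 4 October 2019).

05:45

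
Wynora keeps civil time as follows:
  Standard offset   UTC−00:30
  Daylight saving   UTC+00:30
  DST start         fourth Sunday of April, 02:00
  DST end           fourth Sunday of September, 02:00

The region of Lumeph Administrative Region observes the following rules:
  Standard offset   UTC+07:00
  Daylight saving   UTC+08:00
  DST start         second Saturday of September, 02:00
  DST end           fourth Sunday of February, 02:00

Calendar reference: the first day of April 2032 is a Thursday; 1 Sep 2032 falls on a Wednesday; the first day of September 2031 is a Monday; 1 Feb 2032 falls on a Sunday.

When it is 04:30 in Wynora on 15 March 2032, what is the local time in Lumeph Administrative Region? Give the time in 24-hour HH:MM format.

12:00

1 April 2032 is a Thursday, so the first Sunday is April 4 and the fourth is April 25.
1 September 2032 is a Wednesday, so the first Sunday is September 5 and the fourth is September 26.
15 March 2032 does not fall between 25 April and 26 September, so daylight saving is not in effect and Wynora is at UTC−00:30.
04:30 Wynora + 0h30m = 05:00 UTC.
1 September 2031 is a Monday, so the first Saturday is September 6 and the second is September 13.
1 February 2032 is a Sunday, so the first Sunday is February 1 and the fourth is February 22.
At the standard offset (UTC+07:00), 05:00 UTC + 7h = 12:00 Lumeph Administrative Region standard time.
The standard-time date in Lumeph Administrative Region, 15 March 2032, does not fall between 13 September 2031 and 22 February 2032, so daylight saving is not in effect and Lumeph Administrative Region is at UTC+07:00.
05:00 UTC + 7h = 12:00 Lumeph Administrative Region.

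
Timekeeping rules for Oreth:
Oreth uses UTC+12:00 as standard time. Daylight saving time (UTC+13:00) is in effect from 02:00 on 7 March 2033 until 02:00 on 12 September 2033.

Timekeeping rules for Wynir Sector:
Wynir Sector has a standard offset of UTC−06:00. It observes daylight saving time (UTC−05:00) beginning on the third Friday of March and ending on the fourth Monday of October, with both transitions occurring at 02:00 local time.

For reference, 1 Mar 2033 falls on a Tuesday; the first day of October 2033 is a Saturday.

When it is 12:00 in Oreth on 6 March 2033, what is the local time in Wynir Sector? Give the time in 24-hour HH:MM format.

Daylight saving runs 7 March – 12 September; 6 March 2033 is outside that window, so Oreth is on standard time at UTC+12:00.
12:00 Oreth − 12h = 00:00 UTC.
1 March 2033 is a Tuesday, so the first Friday is March 4 and the third is March 18.
1 October 2033 is a Saturday, so the first Monday is October 3 and the fourth is October 24.
At the standard offset (UTC−06:00), 00:00 UTC − 6h = 18:00 Wynir Sector standard time (rolling into the previous day, 5 March 2033).
Daylight saving runs 18 March – 24 October; the standard-time date in Wynir Sector, 5 March 2033, is outside that window, so Wynir Sector is on standard time at UTC−06:00.
00:00 UTC − 6h = 18:00 Wynir Sector (rolling into the previous day, 5 March 2033).

18:00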